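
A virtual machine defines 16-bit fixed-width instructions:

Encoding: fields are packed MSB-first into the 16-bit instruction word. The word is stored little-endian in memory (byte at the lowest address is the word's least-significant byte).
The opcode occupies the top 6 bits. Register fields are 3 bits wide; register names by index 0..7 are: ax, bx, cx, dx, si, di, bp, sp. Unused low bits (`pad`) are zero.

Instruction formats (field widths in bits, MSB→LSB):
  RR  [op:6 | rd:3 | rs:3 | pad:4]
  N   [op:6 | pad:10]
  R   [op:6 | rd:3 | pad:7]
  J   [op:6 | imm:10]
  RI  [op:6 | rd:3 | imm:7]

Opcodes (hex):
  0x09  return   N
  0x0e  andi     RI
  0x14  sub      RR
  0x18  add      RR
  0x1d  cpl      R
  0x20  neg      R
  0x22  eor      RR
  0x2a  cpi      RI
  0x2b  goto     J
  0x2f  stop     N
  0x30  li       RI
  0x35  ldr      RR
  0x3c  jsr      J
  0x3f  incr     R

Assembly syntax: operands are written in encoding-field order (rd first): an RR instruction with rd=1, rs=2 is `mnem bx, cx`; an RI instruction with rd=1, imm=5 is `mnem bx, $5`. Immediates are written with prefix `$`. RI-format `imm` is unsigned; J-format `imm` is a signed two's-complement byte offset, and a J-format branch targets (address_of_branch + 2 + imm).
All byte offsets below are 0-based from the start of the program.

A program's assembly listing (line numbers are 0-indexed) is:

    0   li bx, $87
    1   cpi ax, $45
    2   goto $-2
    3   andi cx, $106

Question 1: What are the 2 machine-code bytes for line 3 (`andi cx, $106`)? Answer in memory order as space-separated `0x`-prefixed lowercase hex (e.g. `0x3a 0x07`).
0x6a 0x39

L3: andi op=0xe:6|rd=2:3|imm=106:7 ⇒ 0x396a ⇒ little 6a 39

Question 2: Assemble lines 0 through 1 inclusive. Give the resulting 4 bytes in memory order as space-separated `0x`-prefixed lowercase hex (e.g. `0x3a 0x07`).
L0: li op=0x30:6|rd=1:3|imm=87:7 ⇒ 0xc0d7 ⇒ little d7 c0
L1: cpi op=0x2a:6|rd=0:3|imm=45:7 ⇒ 0xa82d ⇒ little 2d a8

0xd7 0xc0 0x2d 0xa8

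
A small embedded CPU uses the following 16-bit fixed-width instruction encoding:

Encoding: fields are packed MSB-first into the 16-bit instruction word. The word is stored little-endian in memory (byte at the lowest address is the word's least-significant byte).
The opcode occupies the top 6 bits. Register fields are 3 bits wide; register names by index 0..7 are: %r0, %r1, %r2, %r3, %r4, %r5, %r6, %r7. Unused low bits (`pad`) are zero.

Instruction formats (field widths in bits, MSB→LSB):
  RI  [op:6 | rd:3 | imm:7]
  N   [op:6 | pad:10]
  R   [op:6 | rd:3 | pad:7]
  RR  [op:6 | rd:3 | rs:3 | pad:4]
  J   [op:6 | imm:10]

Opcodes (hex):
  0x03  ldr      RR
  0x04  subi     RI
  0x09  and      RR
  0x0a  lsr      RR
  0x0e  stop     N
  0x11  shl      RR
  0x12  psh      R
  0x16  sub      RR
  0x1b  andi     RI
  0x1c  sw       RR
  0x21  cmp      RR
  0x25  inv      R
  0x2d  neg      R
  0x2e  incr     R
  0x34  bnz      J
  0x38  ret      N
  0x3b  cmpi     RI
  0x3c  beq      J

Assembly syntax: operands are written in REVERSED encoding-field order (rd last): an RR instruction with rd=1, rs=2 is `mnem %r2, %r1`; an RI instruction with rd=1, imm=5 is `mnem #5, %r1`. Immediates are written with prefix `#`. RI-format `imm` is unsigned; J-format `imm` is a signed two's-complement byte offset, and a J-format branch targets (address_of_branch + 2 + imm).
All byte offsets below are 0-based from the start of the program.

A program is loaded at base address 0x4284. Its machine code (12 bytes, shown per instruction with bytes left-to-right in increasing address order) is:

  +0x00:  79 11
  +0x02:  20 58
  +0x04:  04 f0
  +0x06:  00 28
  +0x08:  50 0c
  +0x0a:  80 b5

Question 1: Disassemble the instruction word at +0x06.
lsr %r0, %r0

+0x06: 00 28 ⇒ word 0x2800 (little)
  opcode bits[15:10]=0xa: lsr/RR
  rd: (w>>7)&0x7=0x0 → %r0
  rs: (w>>4)&0x7=0x0 → %r0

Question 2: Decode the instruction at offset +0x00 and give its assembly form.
[00] 79 11 → 0x1179
  top 6b → 0x4 → subi [RI]
  [9:7] rd=2 = %r2
  [6:0] imm=121 = #121

subi #121, %r2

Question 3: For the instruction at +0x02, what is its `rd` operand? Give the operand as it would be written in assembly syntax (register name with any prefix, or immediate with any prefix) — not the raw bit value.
%r0

[02] 20 58 → 0x5820
  op=0x5820>>10=0x16 ⇒ sub (RR)
  rd: (w>>7)&0x7=0x0 → %r0
  rs: (w>>4)&0x7=0x2 → %r2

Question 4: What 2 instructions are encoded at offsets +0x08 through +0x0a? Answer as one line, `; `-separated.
ldr %r5, %r0; neg %r3

+0x08: 50 0c ⇒ word 0x0c50 (little)
  top 6b → 0x3 → ldr [RR]
  rd: (w>>7)&0x7=0x0 → %r0
  rs: (w>>4)&0x7=0x5 → %r5
+0x0a: 80 b5 ⇒ word 0xb580 (little)
  top 6b → 0x2d → neg [R]
  rd: (w>>7)&0x7=0x3 → %r3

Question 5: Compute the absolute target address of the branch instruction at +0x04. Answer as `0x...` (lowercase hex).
0x428e

@+04  little-endian(04 f0) = 0xf004
  op=0xf004>>10=0x3c ⇒ beq (J)
  imm: (w>>0)&0x3ff=0x4 → #4
  target = base 0x4284 + off 0x04 + 2 + imm 4 = 0x428e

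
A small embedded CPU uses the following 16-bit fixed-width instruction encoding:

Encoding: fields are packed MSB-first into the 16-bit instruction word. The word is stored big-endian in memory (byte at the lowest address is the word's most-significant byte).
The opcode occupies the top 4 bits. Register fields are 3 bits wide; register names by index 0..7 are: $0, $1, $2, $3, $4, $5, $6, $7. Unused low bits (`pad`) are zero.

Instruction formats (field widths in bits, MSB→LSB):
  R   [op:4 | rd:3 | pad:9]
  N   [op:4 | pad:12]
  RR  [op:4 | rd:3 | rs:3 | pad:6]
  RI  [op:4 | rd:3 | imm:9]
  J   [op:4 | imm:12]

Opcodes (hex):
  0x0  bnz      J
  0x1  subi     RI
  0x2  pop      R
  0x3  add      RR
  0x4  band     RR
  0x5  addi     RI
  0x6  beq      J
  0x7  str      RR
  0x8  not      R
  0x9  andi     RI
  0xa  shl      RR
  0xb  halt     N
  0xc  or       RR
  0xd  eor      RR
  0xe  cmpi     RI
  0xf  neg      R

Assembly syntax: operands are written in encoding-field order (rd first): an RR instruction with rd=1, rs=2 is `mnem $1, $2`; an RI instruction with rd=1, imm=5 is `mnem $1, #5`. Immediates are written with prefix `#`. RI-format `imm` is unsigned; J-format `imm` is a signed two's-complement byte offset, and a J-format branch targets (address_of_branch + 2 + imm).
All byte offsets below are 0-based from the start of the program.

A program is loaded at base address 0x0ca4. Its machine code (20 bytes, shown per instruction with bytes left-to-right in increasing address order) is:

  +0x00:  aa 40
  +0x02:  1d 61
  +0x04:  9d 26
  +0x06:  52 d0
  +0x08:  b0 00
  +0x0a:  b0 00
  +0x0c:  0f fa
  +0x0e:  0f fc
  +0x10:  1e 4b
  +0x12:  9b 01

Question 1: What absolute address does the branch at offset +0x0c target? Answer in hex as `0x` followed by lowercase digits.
+0x0c: 0f fa ⇒ word 0x0ffa (big)
  top 4b → 0x0 → bnz [J]
  [11:0] imm=4090 (s12→-6) = #-6
  target = base 0x0ca4 + off 0x0c + 2 + imm -6 = 0x0cac

0x0cac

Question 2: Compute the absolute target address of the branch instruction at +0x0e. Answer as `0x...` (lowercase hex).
[0e] 0f fc → 0x0ffc
  op=0x0ffc>>12=0x0 ⇒ bnz (J)
  imm: (w>>0)&0xfff=0xffc (s12→-4) → #-4
  target = base 0x0ca4 + off 0x0e + 2 + imm -4 = 0x0cb0

0x0cb0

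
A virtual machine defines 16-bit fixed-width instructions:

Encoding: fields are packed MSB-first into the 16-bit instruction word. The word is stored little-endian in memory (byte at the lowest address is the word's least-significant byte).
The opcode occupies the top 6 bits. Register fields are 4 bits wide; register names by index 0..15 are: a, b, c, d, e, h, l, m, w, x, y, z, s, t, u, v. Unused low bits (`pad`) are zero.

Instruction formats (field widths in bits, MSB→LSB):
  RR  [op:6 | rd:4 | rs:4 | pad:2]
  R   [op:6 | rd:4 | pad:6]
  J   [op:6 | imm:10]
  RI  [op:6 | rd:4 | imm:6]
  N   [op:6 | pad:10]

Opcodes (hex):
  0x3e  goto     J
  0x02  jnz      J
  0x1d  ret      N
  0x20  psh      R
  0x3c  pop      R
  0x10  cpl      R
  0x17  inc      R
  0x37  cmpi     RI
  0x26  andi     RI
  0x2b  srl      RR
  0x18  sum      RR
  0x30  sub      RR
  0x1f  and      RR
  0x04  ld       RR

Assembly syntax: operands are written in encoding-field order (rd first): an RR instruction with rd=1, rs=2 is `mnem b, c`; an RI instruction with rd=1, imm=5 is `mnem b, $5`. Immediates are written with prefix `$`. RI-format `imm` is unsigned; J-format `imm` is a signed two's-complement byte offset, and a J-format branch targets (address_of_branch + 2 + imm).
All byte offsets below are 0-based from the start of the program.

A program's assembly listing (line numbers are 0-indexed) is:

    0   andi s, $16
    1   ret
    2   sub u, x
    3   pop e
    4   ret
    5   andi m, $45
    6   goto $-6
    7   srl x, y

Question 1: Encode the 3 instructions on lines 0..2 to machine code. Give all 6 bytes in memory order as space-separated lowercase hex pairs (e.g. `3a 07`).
10 9b 00 74 a4 c3

L0: andi op=0x26:6|rd=12:4|imm=16:6 ⇒ 0x9b10 ⇒ little 10 9b
L1: ret op=0x1d:6|pad=0:10 ⇒ 0x7400 ⇒ little 00 74
L2: sub op=0x30:6|rd=14:4|rs=9:4|pad=0:2 ⇒ 0xc3a4 ⇒ little a4 c3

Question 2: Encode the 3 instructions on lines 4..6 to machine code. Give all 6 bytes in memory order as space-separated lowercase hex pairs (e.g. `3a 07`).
00 74 ed 99 fa fb

line 4 (ret): pack op=0x1d:6|pad=0:10 = 0x7400; little→ 00 74
line 5 (andi): pack op=0x26:6|rd=7:4|imm=45:6 = 0x99ed; little→ ed 99
line 6 (goto): pack op=0x3e:6|imm=-6:10 = 0xfbfa; little→ fa fb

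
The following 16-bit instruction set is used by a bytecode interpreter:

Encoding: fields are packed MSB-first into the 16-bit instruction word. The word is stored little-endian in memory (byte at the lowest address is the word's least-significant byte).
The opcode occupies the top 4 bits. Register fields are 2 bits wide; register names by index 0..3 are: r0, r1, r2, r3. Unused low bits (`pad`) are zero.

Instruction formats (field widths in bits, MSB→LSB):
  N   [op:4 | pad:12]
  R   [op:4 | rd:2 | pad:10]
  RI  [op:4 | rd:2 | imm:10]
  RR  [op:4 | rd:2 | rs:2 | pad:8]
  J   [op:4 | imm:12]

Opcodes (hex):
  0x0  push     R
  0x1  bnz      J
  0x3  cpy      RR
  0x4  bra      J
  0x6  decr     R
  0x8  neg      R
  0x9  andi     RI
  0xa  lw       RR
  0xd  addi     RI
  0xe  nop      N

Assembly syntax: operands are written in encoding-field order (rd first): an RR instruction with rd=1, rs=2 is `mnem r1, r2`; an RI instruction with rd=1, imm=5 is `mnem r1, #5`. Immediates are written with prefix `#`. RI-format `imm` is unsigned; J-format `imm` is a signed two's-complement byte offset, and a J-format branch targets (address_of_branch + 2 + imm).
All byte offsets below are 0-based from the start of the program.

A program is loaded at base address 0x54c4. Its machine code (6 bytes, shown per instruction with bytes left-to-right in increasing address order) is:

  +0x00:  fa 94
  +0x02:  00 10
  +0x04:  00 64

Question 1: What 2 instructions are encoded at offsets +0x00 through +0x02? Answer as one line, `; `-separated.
andi r1, #250; bnz #0

+0x00: fa 94 ⇒ word 0x94fa (little)
  top 4b → 0x9 → andi [RI]
  rd: (w>>10)&0x3=0x1 → r1
  imm: (w>>0)&0x3ff=0xfa → #250
+0x02: 00 10 ⇒ word 0x1000 (little)
  top 4b → 0x1 → bnz [J]
  imm: (w>>0)&0xfff=0x0 → #0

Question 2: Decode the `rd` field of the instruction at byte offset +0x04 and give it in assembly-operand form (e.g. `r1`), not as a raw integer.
r1

+0x04: 00 64 ⇒ word 0x6400 (little)
  top 4b → 0x6 → decr [R]
  [11:10] rd=1 = r1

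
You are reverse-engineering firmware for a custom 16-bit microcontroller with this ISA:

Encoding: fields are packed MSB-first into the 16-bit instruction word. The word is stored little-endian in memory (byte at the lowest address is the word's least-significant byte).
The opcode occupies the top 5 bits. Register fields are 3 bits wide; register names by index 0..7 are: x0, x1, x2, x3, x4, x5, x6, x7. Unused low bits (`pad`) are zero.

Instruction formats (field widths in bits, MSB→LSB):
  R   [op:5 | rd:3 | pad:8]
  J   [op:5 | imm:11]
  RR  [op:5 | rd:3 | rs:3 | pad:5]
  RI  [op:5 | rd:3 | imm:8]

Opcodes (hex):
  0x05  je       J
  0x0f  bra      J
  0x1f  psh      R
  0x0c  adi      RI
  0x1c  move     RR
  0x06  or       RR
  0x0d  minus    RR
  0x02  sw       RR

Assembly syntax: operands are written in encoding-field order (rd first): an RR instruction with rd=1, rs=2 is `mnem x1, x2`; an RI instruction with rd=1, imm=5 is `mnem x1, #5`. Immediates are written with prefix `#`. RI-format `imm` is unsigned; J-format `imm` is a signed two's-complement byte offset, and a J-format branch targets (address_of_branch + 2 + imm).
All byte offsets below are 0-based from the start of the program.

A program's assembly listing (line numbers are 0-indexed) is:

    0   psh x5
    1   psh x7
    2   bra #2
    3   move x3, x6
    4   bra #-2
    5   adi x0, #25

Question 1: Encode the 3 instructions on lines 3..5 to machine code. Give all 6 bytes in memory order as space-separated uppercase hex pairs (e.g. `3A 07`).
L3: move op=0x1c:5|rd=3:3|rs=6:3|pad=0:5 ⇒ 0xe3c0 ⇒ little c0 e3
L4: bra op=0xf:5|imm=-2:11 ⇒ 0x7ffe ⇒ little fe 7f
L5: adi op=0xc:5|rd=0:3|imm=25:8 ⇒ 0x6019 ⇒ little 19 60

C0 E3 FE 7F 19 60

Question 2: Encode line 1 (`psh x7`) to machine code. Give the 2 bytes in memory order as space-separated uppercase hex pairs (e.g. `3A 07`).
1. psh fields op=0x1f:5|rd=7:3|pad=0:8 → word ff00h → 00 ff

00 FF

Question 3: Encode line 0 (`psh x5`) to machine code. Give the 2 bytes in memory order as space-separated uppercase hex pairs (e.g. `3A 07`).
0. psh fields op=0x1f:5|rd=5:3|pad=0:8 → word fd00h → 00 fd

00 FD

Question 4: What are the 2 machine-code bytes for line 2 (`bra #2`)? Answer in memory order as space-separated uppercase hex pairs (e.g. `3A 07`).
02 78

line 2 (bra): pack op=0xf:5|imm=2:11 = 0x7802; little→ 02 78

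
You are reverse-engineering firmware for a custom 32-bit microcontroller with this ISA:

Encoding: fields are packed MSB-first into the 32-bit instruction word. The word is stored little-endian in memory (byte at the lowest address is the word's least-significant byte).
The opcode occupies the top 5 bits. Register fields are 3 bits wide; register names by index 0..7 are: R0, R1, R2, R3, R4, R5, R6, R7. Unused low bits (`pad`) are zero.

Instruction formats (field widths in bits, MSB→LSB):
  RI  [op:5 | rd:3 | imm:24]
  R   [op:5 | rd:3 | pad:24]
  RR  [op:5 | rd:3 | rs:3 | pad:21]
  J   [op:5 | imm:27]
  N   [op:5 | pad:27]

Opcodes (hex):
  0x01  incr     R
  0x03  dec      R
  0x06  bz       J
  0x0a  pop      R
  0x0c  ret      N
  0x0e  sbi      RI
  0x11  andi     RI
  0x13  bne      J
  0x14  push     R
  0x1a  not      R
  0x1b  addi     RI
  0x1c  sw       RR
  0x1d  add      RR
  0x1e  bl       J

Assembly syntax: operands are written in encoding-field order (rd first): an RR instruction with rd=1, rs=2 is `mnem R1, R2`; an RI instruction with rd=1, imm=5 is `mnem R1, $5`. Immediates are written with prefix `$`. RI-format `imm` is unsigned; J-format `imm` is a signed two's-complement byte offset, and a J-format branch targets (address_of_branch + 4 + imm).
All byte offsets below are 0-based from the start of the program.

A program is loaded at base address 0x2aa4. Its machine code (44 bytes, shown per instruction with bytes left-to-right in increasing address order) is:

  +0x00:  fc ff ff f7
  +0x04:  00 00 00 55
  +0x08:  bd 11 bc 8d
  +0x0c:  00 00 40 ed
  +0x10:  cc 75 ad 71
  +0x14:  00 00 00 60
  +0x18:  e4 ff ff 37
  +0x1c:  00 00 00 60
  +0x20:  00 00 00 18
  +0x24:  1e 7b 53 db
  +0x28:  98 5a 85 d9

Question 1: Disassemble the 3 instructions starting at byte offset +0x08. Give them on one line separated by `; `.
off 0x08: read bd 11 bc 8d as little → 0x8dbc11bd
  top 5b → 0x11 → andi [RI]
  rd@[26:24]=0x5 ⇒ R5
  imm@[23:0]=0xbc11bd ⇒ $12325309
off 0x0c: read 00 00 40 ed as little → 0xed400000
  top 5b → 0x1d → add [RR]
  rd@[26:24]=0x5 ⇒ R5
  rs@[23:21]=0x2 ⇒ R2
off 0x10: read cc 75 ad 71 as little → 0x71ad75cc
  top 5b → 0xe → sbi [RI]
  rd@[26:24]=0x1 ⇒ R1
  imm@[23:0]=0xad75cc ⇒ $11367884

andi R5, $12325309; add R5, R2; sbi R1, $11367884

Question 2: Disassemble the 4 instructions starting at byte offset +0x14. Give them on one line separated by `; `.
ret; bz $-28; ret; dec R0

+0x14: 00 00 00 60 ⇒ word 0x60000000 (little)
  op=0x60000000>>27=0xc ⇒ ret (N)
+0x18: e4 ff ff 37 ⇒ word 0x37ffffe4 (little)
  op=0x37ffffe4>>27=0x6 ⇒ bz (J)
  imm: (w>>0)&0x7ffffff=0x7ffffe4 (s27→-28) → $-28
+0x1c: 00 00 00 60 ⇒ word 0x60000000 (little)
  op=0x60000000>>27=0xc ⇒ ret (N)
+0x20: 00 00 00 18 ⇒ word 0x18000000 (little)
  op=0x18000000>>27=0x3 ⇒ dec (R)
  rd: (w>>24)&0x7=0x0 → R0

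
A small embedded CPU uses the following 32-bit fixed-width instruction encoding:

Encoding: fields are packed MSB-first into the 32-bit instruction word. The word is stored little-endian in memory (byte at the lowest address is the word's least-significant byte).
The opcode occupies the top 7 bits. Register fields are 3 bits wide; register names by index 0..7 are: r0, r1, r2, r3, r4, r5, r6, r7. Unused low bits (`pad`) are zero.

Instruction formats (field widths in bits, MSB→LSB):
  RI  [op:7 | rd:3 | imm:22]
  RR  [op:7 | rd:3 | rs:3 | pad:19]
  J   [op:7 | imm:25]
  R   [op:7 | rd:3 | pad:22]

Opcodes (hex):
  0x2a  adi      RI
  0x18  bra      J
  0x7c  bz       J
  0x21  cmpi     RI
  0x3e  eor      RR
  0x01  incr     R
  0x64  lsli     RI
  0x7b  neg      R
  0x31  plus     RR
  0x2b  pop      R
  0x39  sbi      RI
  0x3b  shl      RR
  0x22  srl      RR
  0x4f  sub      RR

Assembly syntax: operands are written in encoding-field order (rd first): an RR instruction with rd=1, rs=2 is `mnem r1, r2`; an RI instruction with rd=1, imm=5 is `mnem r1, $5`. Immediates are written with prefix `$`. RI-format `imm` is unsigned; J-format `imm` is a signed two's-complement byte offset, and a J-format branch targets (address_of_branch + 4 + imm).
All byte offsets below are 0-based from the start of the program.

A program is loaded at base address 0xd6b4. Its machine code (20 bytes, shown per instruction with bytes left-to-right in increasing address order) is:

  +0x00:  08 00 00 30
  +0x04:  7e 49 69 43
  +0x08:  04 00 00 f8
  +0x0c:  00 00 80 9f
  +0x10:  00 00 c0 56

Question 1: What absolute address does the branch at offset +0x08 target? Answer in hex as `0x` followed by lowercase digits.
0xd6c4

off 0x08: read 04 00 00 f8 as little → 0xf8000004
  opcode bits[31:25]=0x7c: bz/J
  [24:0] imm=4 = $4
  target = base 0xd6b4 + off 0x08 + 4 + imm 4 = 0xd6c4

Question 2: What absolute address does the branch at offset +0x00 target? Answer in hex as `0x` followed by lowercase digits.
[00] 08 00 00 30 → 0x30000008
  op=0x30000008>>25=0x18 ⇒ bra (J)
  imm: (w>>0)&0x1ffffff=0x8 → $8
  target = base 0xd6b4 + off 0x00 + 4 + imm 8 = 0xd6c0

0xd6c0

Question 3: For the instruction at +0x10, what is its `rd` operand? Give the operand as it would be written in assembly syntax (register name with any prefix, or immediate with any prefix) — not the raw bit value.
r3

@+10  little-endian(00 00 c0 56) = 0x56c00000
  op=0x56c00000>>25=0x2b ⇒ pop (R)
  [24:22] rd=3 = r3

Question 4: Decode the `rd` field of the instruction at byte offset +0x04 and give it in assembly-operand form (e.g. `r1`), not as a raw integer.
r5

@+04  little-endian(7e 49 69 43) = 0x4369497e
  top 7b → 0x21 → cmpi [RI]
  [24:22] rd=5 = r5
  [21:0] imm=2705790 = $2705790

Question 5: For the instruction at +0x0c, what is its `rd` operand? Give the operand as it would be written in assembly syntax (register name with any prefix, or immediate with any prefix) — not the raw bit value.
+0x0c: 00 00 80 9f ⇒ word 0x9f800000 (little)
  top 7b → 0x4f → sub [RR]
  rd: (w>>22)&0x7=0x6 → r6
  rs: (w>>19)&0x7=0x0 → r0

r6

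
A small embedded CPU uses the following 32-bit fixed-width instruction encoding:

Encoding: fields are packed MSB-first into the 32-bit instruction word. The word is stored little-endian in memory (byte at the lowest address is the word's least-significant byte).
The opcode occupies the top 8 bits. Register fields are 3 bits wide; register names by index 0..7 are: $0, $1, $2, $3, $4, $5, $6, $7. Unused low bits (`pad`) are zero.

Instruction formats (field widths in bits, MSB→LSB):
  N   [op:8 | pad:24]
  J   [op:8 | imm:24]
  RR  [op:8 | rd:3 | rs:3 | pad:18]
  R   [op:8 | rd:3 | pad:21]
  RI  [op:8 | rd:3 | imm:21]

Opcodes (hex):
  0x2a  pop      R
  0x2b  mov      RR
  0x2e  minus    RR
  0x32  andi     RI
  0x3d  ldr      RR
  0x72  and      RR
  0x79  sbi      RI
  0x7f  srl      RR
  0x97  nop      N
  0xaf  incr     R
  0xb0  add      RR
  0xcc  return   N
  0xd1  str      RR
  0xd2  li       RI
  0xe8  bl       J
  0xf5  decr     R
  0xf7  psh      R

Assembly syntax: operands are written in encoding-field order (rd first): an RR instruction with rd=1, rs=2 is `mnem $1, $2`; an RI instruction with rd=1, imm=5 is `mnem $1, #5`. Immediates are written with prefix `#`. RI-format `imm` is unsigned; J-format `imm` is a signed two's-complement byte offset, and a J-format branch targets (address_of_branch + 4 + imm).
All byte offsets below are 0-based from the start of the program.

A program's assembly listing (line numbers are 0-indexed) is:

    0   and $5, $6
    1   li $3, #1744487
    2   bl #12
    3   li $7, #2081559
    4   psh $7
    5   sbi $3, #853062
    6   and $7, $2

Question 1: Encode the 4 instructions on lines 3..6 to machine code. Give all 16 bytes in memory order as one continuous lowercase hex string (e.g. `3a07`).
17c3ffd20000e0f746046d790000e872

3. li fields op=0xd2:8|rd=7:3|imm=2081559:21 → word d2ffc317h → 17 c3 ff d2
4. psh fields op=0xf7:8|rd=7:3|pad=0:21 → word f7e00000h → 00 00 e0 f7
5. sbi fields op=0x79:8|rd=3:3|imm=853062:21 → word 796d0446h → 46 04 6d 79
6. and fields op=0x72:8|rd=7:3|rs=2:3|pad=0:18 → word 72e80000h → 00 00 e8 72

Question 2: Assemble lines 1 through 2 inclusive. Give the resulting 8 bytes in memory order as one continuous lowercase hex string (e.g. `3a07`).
679e7ad20c0000e8

1. li fields op=0xd2:8|rd=3:3|imm=1744487:21 → word d27a9e67h → 67 9e 7a d2
2. bl fields op=0xe8:8|imm=12:24 → word e800000ch → 0c 00 00 e8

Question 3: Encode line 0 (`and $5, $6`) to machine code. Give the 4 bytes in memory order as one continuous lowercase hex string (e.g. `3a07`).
line 0 (and): pack op=0x72:8|rd=5:3|rs=6:3|pad=0:18 = 0x72b80000; little→ 00 00 b8 72

0000b872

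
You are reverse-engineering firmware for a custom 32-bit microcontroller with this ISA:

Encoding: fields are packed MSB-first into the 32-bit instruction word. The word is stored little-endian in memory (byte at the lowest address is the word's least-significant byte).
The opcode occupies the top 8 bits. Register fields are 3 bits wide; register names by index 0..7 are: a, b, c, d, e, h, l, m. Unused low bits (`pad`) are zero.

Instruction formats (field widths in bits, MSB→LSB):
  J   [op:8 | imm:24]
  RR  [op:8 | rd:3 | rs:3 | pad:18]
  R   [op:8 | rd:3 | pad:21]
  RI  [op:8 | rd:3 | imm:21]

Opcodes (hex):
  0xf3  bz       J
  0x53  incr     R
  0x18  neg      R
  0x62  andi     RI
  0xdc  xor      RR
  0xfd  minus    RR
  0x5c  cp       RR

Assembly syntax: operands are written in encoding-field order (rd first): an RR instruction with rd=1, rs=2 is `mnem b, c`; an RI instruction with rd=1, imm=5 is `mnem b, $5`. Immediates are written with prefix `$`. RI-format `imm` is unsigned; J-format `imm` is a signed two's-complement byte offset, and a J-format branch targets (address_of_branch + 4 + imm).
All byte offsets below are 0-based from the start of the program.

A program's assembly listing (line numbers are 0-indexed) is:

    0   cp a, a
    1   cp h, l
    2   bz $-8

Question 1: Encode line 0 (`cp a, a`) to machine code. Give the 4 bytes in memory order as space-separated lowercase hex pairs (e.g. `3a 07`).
line 0 (cp): pack op=0x5c:8|rd=0:3|rs=0:3|pad=0:18 = 0x5c000000; little→ 00 00 00 5c

00 00 00 5c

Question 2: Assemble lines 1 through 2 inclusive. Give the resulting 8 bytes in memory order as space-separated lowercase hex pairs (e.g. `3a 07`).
00 00 b8 5c f8 ff ff f3

1. cp fields op=0x5c:8|rd=5:3|rs=6:3|pad=0:18 → word 5cb80000h → 00 00 b8 5c
2. bz fields op=0xf3:8|imm=-8:24 → word f3fffff8h → f8 ff ff f3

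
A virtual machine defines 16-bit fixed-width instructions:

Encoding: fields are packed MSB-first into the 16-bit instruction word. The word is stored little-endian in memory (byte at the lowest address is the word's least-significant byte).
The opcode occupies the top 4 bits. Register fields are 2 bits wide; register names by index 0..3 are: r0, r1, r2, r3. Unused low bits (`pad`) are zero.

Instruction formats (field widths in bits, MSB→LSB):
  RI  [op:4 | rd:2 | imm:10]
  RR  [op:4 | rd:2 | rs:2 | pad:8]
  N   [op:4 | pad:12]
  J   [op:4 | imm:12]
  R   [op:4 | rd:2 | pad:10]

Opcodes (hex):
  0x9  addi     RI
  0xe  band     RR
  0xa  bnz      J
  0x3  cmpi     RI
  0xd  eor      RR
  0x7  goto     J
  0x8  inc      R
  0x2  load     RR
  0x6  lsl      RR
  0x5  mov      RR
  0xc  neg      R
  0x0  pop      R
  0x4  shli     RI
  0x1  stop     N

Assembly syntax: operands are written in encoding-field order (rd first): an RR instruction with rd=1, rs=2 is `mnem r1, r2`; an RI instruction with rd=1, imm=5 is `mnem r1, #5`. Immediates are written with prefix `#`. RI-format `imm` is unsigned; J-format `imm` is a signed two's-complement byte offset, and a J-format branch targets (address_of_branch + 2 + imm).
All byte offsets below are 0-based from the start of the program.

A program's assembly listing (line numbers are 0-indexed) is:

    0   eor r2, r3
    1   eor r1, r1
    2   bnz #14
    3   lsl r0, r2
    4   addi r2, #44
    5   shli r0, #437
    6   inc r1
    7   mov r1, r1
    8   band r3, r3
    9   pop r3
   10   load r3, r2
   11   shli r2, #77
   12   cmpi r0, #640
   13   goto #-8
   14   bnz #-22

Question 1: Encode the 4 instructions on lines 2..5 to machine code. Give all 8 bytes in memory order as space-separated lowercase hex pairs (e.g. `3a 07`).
0e a0 00 62 2c 98 b5 41

2. bnz fields op=0xa:4|imm=14:12 → word a00eh → 0e a0
3. lsl fields op=0x6:4|rd=0:2|rs=2:2|pad=0:8 → word 6200h → 00 62
4. addi fields op=0x9:4|rd=2:2|imm=44:10 → word 982ch → 2c 98
5. shli fields op=0x4:4|rd=0:2|imm=437:10 → word 41b5h → b5 41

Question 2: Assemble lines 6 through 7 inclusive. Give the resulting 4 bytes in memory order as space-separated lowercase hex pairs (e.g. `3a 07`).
6. inc fields op=0x8:4|rd=1:2|pad=0:10 → word 8400h → 00 84
7. mov fields op=0x5:4|rd=1:2|rs=1:2|pad=0:8 → word 5500h → 00 55

00 84 00 55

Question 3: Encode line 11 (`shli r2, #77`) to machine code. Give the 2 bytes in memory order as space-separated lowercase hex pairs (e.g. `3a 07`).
4d 48

11. shli fields op=0x4:4|rd=2:2|imm=77:10 → word 484dh → 4d 48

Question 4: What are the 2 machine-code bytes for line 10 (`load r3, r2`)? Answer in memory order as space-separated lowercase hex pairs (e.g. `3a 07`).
line 10 (load): pack op=0x2:4|rd=3:2|rs=2:2|pad=0:8 = 0x2e00; little→ 00 2e

00 2e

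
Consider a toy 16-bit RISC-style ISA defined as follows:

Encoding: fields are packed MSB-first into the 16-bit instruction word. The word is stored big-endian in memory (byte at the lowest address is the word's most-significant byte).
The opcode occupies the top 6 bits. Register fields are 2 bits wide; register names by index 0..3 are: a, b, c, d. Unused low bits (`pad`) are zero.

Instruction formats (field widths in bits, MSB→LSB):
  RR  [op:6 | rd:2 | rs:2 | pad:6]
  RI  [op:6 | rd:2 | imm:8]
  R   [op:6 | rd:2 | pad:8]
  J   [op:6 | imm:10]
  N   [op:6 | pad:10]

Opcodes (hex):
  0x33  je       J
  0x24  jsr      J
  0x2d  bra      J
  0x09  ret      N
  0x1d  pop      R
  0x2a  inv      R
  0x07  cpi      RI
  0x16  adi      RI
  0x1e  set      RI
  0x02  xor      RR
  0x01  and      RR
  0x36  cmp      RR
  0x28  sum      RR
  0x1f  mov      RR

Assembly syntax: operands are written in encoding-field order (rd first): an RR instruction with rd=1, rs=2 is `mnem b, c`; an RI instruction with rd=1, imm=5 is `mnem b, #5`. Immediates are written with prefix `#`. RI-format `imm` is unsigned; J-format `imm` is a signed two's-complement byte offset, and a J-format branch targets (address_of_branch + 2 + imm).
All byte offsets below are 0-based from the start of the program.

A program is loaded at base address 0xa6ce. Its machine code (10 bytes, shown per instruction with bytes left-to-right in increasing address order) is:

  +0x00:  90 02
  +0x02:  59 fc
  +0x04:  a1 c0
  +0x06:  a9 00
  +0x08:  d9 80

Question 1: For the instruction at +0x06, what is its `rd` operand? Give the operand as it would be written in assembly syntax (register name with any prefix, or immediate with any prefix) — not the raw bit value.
[06] a9 00 → 0xa900
  op=0xa900>>10=0x2a ⇒ inv (R)
  rd@[9:8]=0x1 ⇒ b

b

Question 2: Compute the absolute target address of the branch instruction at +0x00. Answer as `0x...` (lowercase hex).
0xa6d2

@+00  big-endian(90 02) = 0x9002
  top 6b → 0x24 → jsr [J]
  imm: (w>>0)&0x3ff=0x2 → #2
  target = base 0xa6ce + off 0x00 + 2 + imm 2 = 0xa6d2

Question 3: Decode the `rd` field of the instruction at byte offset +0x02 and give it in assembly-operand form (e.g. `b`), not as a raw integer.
@+02  big-endian(59 fc) = 0x59fc
  opcode bits[15:10]=0x16: adi/RI
  [9:8] rd=1 = b
  [7:0] imm=252 = #252

b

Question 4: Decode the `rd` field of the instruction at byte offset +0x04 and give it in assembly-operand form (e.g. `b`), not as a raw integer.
b

off 0x04: read a1 c0 as big → 0xa1c0
  opcode bits[15:10]=0x28: sum/RR
  rd: (w>>8)&0x3=0x1 → b
  rs: (w>>6)&0x3=0x3 → d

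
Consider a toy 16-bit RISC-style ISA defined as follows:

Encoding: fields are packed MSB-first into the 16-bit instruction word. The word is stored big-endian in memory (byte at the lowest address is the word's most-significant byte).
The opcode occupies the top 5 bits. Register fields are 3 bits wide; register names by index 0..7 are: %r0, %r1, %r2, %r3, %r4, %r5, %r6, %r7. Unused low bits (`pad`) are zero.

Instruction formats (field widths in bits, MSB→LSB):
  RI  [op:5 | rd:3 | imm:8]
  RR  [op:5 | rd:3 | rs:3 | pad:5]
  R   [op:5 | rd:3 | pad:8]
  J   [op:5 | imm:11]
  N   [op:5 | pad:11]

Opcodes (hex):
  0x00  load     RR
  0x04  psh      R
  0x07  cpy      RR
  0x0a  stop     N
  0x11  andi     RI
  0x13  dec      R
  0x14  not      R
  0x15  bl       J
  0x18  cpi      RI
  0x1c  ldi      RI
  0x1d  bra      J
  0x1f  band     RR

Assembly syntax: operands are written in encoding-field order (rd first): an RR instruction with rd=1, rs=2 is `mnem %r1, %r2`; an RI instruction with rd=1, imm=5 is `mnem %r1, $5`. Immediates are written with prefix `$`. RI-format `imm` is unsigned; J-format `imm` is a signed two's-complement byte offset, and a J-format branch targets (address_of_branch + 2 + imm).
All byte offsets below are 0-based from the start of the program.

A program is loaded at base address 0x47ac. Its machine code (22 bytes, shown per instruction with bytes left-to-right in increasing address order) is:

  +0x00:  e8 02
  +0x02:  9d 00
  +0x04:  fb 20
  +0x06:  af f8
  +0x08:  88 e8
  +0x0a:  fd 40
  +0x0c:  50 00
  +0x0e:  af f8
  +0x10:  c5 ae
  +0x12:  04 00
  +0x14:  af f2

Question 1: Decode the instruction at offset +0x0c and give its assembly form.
+0x0c: 50 00 ⇒ word 0x5000 (big)
  opcode bits[15:11]=0xa: stop/N

stop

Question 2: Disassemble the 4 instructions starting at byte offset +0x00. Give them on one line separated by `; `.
bra $2; dec %r5; band %r3, %r1; bl $-8

off 0x00: read e8 02 as big → 0xe802
  opcode bits[15:11]=0x1d: bra/J
  imm@[10:0]=0x2 ⇒ $2
off 0x02: read 9d 00 as big → 0x9d00
  opcode bits[15:11]=0x13: dec/R
  rd@[10:8]=0x5 ⇒ %r5
off 0x04: read fb 20 as big → 0xfb20
  opcode bits[15:11]=0x1f: band/RR
  rd@[10:8]=0x3 ⇒ %r3
  rs@[7:5]=0x1 ⇒ %r1
off 0x06: read af f8 as big → 0xaff8
  opcode bits[15:11]=0x15: bl/J
  imm@[10:0]=0x7f8 (s11→-8) ⇒ $-8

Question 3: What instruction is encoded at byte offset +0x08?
andi %r0, $232

@+08  big-endian(88 e8) = 0x88e8
  op=0x88e8>>11=0x11 ⇒ andi (RI)
  rd@[10:8]=0x0 ⇒ %r0
  imm@[7:0]=0xe8 ⇒ $232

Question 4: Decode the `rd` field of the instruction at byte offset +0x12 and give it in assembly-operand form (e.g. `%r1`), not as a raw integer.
%r4

[12] 04 00 → 0x0400
  opcode bits[15:11]=0x0: load/RR
  rd: (w>>8)&0x7=0x4 → %r4
  rs: (w>>5)&0x7=0x0 → %r0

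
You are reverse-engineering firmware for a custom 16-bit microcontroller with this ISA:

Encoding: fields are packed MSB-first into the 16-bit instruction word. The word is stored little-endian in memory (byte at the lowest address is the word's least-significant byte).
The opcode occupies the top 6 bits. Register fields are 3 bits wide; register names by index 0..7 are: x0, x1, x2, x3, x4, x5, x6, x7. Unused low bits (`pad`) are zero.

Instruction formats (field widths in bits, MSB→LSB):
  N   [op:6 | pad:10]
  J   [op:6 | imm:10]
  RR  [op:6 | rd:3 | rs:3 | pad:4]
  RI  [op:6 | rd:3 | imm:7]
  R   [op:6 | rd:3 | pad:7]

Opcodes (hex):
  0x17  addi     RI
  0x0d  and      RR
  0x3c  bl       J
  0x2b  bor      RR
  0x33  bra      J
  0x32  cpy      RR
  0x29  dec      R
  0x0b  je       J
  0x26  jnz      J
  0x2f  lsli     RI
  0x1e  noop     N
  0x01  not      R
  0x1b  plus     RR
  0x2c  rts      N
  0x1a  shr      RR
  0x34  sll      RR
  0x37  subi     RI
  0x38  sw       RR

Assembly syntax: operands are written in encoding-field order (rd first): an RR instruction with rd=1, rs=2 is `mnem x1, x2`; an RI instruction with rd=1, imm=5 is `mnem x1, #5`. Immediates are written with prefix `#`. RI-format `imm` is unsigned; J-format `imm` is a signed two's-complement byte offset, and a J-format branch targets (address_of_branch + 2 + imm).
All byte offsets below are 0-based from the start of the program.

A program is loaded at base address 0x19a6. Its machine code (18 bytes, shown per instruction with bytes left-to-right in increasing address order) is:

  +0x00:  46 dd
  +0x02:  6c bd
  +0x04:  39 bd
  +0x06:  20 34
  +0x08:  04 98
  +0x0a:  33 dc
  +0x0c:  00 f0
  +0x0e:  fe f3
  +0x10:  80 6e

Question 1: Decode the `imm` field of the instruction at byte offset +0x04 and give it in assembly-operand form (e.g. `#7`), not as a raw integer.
#57

+0x04: 39 bd ⇒ word 0xbd39 (little)
  top 6b → 0x2f → lsli [RI]
  [9:7] rd=2 = x2
  [6:0] imm=57 = #57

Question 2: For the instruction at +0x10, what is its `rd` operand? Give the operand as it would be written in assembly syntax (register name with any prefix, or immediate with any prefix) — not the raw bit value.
x5

+0x10: 80 6e ⇒ word 0x6e80 (little)
  opcode bits[15:10]=0x1b: plus/RR
  rd: (w>>7)&0x7=0x5 → x5
  rs: (w>>4)&0x7=0x0 → x0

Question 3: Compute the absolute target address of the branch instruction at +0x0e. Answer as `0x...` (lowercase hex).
@+0e  little-endian(fe f3) = 0xf3fe
  opcode bits[15:10]=0x3c: bl/J
  [9:0] imm=1022 (s10→-2) = #-2
  target = base 0x19a6 + off 0x0e + 2 + imm -2 = 0x19b4

0x19b4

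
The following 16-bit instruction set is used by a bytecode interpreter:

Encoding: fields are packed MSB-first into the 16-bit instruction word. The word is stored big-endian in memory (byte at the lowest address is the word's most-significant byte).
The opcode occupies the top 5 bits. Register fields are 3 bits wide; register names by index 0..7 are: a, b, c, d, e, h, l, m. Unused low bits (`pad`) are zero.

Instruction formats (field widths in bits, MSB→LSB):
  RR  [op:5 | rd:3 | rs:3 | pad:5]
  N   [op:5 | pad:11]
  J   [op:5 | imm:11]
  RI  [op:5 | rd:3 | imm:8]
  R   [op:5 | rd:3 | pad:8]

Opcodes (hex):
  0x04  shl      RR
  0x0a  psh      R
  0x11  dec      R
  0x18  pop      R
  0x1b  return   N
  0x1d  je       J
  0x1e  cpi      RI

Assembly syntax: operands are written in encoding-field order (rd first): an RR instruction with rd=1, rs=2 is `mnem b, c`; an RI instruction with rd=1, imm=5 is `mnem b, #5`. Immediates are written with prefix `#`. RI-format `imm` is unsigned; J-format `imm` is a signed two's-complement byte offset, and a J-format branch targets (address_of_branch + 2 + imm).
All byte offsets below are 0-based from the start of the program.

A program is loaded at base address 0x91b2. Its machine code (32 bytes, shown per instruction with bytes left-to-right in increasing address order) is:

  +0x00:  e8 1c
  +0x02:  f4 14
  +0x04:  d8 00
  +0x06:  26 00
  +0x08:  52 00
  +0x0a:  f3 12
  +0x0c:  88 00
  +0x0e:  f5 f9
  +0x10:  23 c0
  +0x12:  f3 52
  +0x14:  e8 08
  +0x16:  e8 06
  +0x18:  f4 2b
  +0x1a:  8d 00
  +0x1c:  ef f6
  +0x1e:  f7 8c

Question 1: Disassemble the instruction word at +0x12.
cpi d, #82

@+12  big-endian(f3 52) = 0xf352
  opcode bits[15:11]=0x1e: cpi/RI
  [10:8] rd=3 = d
  [7:0] imm=82 = #82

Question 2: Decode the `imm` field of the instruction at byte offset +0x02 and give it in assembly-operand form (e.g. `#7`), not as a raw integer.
#20

off 0x02: read f4 14 as big → 0xf414
  top 5b → 0x1e → cpi [RI]
  rd@[10:8]=0x4 ⇒ e
  imm@[7:0]=0x14 ⇒ #20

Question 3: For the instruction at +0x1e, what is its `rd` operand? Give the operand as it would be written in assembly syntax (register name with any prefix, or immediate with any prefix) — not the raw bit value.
m

[1e] f7 8c → 0xf78c
  op=0xf78c>>11=0x1e ⇒ cpi (RI)
  rd: (w>>8)&0x7=0x7 → m
  imm: (w>>0)&0xff=0x8c → #140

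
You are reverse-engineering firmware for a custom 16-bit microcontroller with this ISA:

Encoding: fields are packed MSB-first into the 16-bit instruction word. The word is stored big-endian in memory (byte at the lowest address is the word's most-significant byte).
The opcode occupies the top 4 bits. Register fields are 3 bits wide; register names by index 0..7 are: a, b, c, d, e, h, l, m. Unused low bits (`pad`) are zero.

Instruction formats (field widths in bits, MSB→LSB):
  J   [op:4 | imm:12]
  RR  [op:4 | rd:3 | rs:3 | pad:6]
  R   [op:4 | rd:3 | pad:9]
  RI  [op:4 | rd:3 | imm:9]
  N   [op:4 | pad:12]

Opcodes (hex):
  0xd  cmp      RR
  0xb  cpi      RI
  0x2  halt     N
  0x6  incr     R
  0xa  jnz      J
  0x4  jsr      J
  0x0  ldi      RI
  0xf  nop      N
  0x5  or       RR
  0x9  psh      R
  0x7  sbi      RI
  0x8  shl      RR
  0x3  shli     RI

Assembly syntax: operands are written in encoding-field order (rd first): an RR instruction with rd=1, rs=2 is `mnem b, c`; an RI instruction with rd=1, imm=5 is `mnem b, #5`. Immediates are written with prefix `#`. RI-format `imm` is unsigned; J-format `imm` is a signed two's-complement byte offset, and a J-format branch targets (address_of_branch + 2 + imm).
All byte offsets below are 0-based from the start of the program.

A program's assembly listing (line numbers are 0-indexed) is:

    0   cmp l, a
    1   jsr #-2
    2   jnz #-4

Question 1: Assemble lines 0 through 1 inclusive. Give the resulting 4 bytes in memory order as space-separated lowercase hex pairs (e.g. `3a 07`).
dc 00 4f fe

line 0 (cmp): pack op=0xd:4|rd=6:3|rs=0:3|pad=0:6 = 0xdc00; big→ dc 00
line 1 (jsr): pack op=0x4:4|imm=-2:12 = 0x4ffe; big→ 4f fe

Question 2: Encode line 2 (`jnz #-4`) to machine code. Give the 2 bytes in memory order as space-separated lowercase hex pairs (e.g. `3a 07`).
af fc

L2: jnz op=0xa:4|imm=-4:12 ⇒ 0xaffc ⇒ big af fc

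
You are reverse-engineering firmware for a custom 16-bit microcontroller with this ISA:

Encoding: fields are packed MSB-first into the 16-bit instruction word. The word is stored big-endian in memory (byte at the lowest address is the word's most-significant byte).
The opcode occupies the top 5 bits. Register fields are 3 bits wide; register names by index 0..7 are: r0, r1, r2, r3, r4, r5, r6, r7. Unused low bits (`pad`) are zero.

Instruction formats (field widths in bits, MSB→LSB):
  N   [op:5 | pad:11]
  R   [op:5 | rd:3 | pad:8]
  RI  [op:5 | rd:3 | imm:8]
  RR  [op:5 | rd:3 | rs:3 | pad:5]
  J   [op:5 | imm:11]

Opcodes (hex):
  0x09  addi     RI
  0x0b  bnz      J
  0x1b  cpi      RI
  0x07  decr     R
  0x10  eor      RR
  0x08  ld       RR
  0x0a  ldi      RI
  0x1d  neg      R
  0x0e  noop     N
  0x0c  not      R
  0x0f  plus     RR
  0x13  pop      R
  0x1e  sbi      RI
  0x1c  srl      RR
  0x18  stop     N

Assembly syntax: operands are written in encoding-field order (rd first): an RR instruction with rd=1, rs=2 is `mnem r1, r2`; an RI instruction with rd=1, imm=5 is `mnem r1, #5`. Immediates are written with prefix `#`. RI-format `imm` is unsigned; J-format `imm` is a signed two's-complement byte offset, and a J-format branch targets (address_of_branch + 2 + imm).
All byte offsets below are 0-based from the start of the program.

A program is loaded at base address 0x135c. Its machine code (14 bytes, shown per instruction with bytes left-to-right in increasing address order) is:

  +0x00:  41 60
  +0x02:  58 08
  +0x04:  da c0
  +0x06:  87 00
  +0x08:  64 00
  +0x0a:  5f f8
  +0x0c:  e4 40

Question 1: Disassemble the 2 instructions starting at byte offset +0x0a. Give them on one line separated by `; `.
+0x0a: 5f f8 ⇒ word 0x5ff8 (big)
  top 5b → 0xb → bnz [J]
  [10:0] imm=2040 (s11→-8) = #-8
+0x0c: e4 40 ⇒ word 0xe440 (big)
  top 5b → 0x1c → srl [RR]
  [10:8] rd=4 = r4
  [7:5] rs=2 = r2

bnz #-8; srl r4, r2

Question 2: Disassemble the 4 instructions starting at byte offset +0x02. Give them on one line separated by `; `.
[02] 58 08 → 0x5808
  op=0x5808>>11=0xb ⇒ bnz (J)
  imm@[10:0]=0x8 ⇒ #8
[04] da c0 → 0xdac0
  op=0xdac0>>11=0x1b ⇒ cpi (RI)
  rd@[10:8]=0x2 ⇒ r2
  imm@[7:0]=0xc0 ⇒ #192
[06] 87 00 → 0x8700
  op=0x8700>>11=0x10 ⇒ eor (RR)
  rd@[10:8]=0x7 ⇒ r7
  rs@[7:5]=0x0 ⇒ r0
[08] 64 00 → 0x6400
  op=0x6400>>11=0xc ⇒ not (R)
  rd@[10:8]=0x4 ⇒ r4

bnz #8; cpi r2, #192; eor r7, r0; not r4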